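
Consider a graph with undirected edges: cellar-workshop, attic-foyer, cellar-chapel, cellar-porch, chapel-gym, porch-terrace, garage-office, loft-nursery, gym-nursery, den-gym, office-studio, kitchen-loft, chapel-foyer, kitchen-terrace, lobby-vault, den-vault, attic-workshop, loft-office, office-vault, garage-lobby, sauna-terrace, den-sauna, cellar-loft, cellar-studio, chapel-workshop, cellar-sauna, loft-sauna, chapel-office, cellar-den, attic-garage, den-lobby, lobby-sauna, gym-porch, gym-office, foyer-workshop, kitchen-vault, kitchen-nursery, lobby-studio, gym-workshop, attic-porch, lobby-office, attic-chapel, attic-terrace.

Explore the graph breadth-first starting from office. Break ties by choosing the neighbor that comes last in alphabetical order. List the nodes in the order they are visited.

office vault studio loft lobby gym garage chapel kitchen den cellar sauna nursery workshop porch attic foyer terrace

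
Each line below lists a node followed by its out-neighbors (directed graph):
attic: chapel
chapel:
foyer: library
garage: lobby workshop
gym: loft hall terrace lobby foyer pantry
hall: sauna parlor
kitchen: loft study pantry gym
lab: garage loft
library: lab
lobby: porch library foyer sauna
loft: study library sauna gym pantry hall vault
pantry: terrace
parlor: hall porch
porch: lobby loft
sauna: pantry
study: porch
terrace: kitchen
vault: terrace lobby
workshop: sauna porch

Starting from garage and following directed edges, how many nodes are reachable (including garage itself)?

17

BFS from garage visits: garage, lobby, workshop, porch, library, foyer, sauna, loft, lab, pantry, study, gym, hall, vault, terrace, parlor, kitchen
Reachable nodes: 17 of 19 total.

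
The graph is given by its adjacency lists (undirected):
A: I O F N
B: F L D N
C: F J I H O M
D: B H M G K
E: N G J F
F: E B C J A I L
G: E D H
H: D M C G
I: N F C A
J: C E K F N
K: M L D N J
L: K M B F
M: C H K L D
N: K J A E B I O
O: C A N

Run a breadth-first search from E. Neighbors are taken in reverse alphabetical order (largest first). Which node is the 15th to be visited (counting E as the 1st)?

Visit E; enqueue N, J, G, F → queue [N, J, G, F]
Visit N; enqueue O, K, I, B, A → queue [J, G, F, O, K, I, B, A]
Visit J; enqueue C → queue [G, F, O, K, I, B, A, C]
Visit G; enqueue H, D → queue [F, O, K, I, B, A, C, H, D]
Visit F; enqueue L → queue [O, K, I, B, A, C, H, D, L]
Visit O → queue [K, I, B, A, C, H, D, L]
Visit K; enqueue M → queue [I, B, A, C, H, D, L, M]
Visit I → queue [B, A, C, H, D, L, M]
Visit B → queue [A, C, H, D, L, M]
Visit A → queue [C, H, D, L, M]
Visit C → queue [H, D, L, M]
Visit H → queue [D, L, M]
Visit D → queue [L, M]
Visit L → queue [M]
Visit M → queue []

Visit order: E, N, J, G, F, O, K, I, B, A, C, H, D, L, M

M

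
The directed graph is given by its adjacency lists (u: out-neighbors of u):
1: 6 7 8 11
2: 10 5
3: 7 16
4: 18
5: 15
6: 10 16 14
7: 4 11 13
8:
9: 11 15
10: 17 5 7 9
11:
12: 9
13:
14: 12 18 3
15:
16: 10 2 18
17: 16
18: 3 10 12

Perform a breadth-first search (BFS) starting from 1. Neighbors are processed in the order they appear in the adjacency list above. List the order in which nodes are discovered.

Visit 1; enqueue 6, 7, 8, 11 → queue [6, 7, 8, 11]
Visit 6; enqueue 10, 16, 14 → queue [7, 8, 11, 10, 16, 14]
Visit 7; enqueue 4, 13 → queue [8, 11, 10, 16, 14, 4, 13]
Visit 8 → queue [11, 10, 16, 14, 4, 13]
Visit 11 → queue [10, 16, 14, 4, 13]
Visit 10; enqueue 17, 5, 9 → queue [16, 14, 4, 13, 17, 5, 9]
Visit 16; enqueue 2, 18 → queue [14, 4, 13, 17, 5, 9, 2, 18]
Visit 14; enqueue 12, 3 → queue [4, 13, 17, 5, 9, 2, 18, 12, 3]
Visit 4 → queue [13, 17, 5, 9, 2, 18, 12, 3]
Visit 13 → queue [17, 5, 9, 2, 18, 12, 3]
Visit 17 → queue [5, 9, 2, 18, 12, 3]
Visit 5; enqueue 15 → queue [9, 2, 18, 12, 3, 15]
Visit 9 → queue [2, 18, 12, 3, 15]
Visit 2 → queue [18, 12, 3, 15]
Visit 18 → queue [12, 3, 15]
Visit 12 → queue [3, 15]
Visit 3 → queue [15]
Visit 15 → queue []

1, 6, 7, 8, 11, 10, 16, 14, 4, 13, 17, 5, 9, 2, 18, 12, 3, 15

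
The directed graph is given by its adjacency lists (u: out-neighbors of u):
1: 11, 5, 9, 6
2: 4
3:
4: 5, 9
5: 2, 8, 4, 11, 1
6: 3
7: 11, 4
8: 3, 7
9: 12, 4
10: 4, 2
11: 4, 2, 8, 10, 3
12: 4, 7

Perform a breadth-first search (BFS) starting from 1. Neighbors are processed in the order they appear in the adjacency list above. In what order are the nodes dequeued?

1 11 5 9 6 4 2 8 10 3 12 7

Visit 1; enqueue 11, 5, 9, 6 → queue [11, 5, 9, 6]
Visit 11; enqueue 4, 2, 8, 10, 3 → queue [5, 9, 6, 4, 2, 8, 10, 3]
Visit 5 → queue [9, 6, 4, 2, 8, 10, 3]
Visit 9; enqueue 12 → queue [6, 4, 2, 8, 10, 3, 12]
Visit 6 → queue [4, 2, 8, 10, 3, 12]
Visit 4 → queue [2, 8, 10, 3, 12]
Visit 2 → queue [8, 10, 3, 12]
Visit 8; enqueue 7 → queue [10, 3, 12, 7]
Visit 10 → queue [3, 12, 7]
Visit 3 → queue [12, 7]
Visit 12 → queue [7]
Visit 7 → queue []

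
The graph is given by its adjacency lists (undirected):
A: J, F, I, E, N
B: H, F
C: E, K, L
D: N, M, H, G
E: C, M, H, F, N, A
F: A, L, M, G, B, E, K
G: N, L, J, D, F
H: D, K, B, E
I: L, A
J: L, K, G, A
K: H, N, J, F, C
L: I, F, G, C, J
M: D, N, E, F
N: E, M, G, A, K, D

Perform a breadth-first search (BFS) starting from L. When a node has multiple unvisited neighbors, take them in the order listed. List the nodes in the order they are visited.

Visit L; enqueue I, F, G, C, J → queue [I, F, G, C, J]
Visit I; enqueue A → queue [F, G, C, J, A]
Visit F; enqueue M, B, E, K → queue [G, C, J, A, M, B, E, K]
Visit G; enqueue N, D → queue [C, J, A, M, B, E, K, N, D]
Visit C → queue [J, A, M, B, E, K, N, D]
Visit J → queue [A, M, B, E, K, N, D]
Visit A → queue [M, B, E, K, N, D]
Visit M → queue [B, E, K, N, D]
Visit B; enqueue H → queue [E, K, N, D, H]
Visit E → queue [K, N, D, H]
Visit K → queue [N, D, H]
Visit N → queue [D, H]
Visit D → queue [H]
Visit H → queue []

L -> I -> F -> G -> C -> J -> A -> M -> B -> E -> K -> N -> D -> H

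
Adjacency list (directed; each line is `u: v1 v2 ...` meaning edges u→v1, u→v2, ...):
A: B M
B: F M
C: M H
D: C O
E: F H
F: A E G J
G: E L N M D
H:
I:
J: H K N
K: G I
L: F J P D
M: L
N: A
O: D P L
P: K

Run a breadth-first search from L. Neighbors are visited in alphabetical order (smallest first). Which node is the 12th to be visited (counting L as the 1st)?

Visit L; enqueue D, F, J, P → queue [D, F, J, P]
Visit D; enqueue C, O → queue [F, J, P, C, O]
Visit F; enqueue A, E, G → queue [J, P, C, O, A, E, G]
Visit J; enqueue H, K, N → queue [P, C, O, A, E, G, H, K, N]
Visit P → queue [C, O, A, E, G, H, K, N]
Visit C; enqueue M → queue [O, A, E, G, H, K, N, M]
Visit O → queue [A, E, G, H, K, N, M]
Visit A; enqueue B → queue [E, G, H, K, N, M, B]
Visit E → queue [G, H, K, N, M, B]
Visit G → queue [H, K, N, M, B]
Visit H → queue [K, N, M, B]
Visit K; enqueue I → queue [N, M, B, I]
Visit N → queue [M, B, I]
Visit M → queue [B, I]
Visit B → queue [I]
Visit I → queue []

Visit order: L, D, F, J, P, C, O, A, E, G, H, K, N, M, B, I

K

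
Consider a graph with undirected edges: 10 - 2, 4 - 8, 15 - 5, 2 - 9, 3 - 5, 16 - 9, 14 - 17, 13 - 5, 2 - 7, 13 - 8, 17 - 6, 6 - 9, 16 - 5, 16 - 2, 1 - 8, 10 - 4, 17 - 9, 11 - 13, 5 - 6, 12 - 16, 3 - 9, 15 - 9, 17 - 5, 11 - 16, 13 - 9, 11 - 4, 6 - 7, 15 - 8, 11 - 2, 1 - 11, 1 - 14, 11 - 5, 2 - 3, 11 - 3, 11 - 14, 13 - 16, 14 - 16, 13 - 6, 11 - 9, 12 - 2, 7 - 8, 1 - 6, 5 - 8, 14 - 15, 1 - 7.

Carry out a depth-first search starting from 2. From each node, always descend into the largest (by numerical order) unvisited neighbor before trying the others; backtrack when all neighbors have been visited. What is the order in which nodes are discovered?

Visit 2
2 → 16
16 → 14
14 → 17
17 → 9
9 → 15
15 → 8
8 → 13
13 → 11
11 → 5
5 → 6
6 → 7
7 → 1
5 → 3
11 → 4
4 → 10
16 → 12

2 16 14 17 9 15 8 13 11 5 6 7 1 3 4 10 12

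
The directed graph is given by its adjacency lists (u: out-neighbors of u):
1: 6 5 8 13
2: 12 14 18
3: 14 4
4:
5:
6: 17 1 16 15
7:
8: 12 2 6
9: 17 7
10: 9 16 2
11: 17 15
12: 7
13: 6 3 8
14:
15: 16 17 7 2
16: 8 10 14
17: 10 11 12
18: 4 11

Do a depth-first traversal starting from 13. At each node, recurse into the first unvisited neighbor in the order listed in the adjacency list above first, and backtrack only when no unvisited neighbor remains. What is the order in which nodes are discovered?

13 6 17 10 9 7 16 8 12 2 14 18 4 11 15 1 5 3

Visit 13
13 → 6
6 → 17
17 → 10
10 → 9
9 → 7
10 → 16
16 → 8
8 → 12
8 → 2
2 → 14
2 → 18
18 → 4
18 → 11
11 → 15
6 → 1
1 → 5
13 → 3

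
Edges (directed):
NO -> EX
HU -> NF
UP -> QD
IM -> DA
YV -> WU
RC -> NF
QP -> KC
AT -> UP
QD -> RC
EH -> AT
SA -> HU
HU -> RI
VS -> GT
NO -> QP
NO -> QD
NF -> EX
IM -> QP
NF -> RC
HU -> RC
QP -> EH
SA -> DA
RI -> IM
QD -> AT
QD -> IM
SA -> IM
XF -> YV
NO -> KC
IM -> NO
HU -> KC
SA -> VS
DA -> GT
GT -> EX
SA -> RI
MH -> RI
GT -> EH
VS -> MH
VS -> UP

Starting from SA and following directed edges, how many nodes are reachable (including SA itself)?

18

BFS from SA visits: SA, VS, RI, IM, HU, DA, UP, MH, GT, QP, NO, RC, NF, KC, QD, EX, EH, AT
Reachable nodes: 18 of 21 total.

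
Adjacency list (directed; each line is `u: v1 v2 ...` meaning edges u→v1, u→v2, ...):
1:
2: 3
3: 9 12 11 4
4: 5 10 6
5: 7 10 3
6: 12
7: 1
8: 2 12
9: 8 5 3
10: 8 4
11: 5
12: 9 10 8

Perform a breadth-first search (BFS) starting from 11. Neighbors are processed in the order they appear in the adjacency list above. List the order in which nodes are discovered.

11 → 5 → 7 → 10 → 3 → 1 → 8 → 4 → 9 → 12 → 2 → 6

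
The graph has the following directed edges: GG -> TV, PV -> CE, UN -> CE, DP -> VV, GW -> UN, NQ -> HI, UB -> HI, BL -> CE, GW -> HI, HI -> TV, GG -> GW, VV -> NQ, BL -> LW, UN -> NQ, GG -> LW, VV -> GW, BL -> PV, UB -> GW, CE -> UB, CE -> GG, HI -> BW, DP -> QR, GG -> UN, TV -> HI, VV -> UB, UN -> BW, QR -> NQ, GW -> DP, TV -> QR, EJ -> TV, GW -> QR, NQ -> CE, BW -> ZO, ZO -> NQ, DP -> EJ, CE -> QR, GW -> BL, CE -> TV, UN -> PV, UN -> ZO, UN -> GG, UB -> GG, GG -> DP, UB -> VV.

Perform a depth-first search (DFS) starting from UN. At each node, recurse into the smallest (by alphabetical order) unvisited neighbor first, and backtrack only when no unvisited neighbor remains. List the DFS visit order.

Visit UN
UN → BW
BW → ZO
ZO → NQ
NQ → CE
CE → GG
GG → DP
DP → EJ
EJ → TV
TV → HI
TV → QR
DP → VV
VV → GW
GW → BL
BL → LW
BL → PV
VV → UB

UN BW ZO NQ CE GG DP EJ TV HI QR VV GW BL LW PV UB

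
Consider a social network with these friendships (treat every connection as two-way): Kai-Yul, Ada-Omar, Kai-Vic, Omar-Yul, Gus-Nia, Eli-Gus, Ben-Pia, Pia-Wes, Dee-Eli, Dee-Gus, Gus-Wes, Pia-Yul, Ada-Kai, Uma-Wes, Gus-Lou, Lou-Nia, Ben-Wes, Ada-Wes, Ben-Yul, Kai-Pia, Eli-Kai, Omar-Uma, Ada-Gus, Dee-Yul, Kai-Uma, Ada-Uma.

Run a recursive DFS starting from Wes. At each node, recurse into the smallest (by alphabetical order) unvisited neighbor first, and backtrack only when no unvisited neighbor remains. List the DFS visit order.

Wes → Ada → Gus → Dee → Eli → Kai → Pia → Ben → Yul → Omar → Uma → Vic → Lou → Nia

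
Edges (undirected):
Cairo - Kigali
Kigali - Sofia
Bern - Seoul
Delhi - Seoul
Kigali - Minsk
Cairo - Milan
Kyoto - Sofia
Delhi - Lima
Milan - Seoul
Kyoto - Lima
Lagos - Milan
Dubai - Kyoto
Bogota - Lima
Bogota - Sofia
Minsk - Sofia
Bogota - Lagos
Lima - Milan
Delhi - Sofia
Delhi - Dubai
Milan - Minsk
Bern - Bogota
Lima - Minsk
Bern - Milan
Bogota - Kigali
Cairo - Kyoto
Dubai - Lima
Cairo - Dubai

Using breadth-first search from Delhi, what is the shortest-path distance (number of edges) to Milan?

Level 0: Delhi
Level 1: Dubai, Lima, Seoul, Sofia
Level 2: Bern, Bogota, Cairo, Kigali, Kyoto, Milan, Minsk
Level 3: Lagos
Milan first appears at level 2.

2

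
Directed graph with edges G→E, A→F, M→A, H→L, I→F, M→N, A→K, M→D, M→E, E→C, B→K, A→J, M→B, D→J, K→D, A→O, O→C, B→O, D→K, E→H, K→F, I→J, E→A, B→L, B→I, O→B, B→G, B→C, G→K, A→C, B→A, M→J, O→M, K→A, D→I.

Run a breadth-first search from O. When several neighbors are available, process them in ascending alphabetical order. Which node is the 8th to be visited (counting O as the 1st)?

Visit O; enqueue B, C, M → queue [B, C, M]
Visit B; enqueue A, G, I, K, L → queue [C, M, A, G, I, K, L]
Visit C → queue [M, A, G, I, K, L]
Visit M; enqueue D, E, J, N → queue [A, G, I, K, L, D, E, J, N]
Visit A; enqueue F → queue [G, I, K, L, D, E, J, N, F]
Visit G → queue [I, K, L, D, E, J, N, F]
Visit I → queue [K, L, D, E, J, N, F]
Visit K → queue [L, D, E, J, N, F]
Visit L → queue [D, E, J, N, F]
Visit D → queue [E, J, N, F]
Visit E; enqueue H → queue [J, N, F, H]
Visit J → queue [N, F, H]
Visit N → queue [F, H]
Visit F → queue [H]
Visit H → queue []

Visit order: O, B, C, M, A, G, I, K, L, D, E, J, N, F, H

K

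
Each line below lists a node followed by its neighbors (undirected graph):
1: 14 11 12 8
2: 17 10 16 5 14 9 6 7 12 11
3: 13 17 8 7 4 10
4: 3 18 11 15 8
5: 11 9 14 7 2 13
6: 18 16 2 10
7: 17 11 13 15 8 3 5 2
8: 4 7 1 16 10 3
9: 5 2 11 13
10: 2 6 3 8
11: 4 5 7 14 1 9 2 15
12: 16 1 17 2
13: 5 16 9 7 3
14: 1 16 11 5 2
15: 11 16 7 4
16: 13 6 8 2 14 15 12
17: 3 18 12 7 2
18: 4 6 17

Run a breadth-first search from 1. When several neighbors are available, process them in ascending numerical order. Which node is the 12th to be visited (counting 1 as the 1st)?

5

Visit 1; enqueue 8, 11, 12, 14 → queue [8, 11, 12, 14]
Visit 8; enqueue 3, 4, 7, 10, 16 → queue [11, 12, 14, 3, 4, 7, 10, 16]
Visit 11; enqueue 2, 5, 9, 15 → queue [12, 14, 3, 4, 7, 10, 16, 2, 5, 9, 15]
Visit 12; enqueue 17 → queue [14, 3, 4, 7, 10, 16, 2, 5, 9, 15, 17]
Visit 14 → queue [3, 4, 7, 10, 16, 2, 5, 9, 15, 17]
Visit 3; enqueue 13 → queue [4, 7, 10, 16, 2, 5, 9, 15, 17, 13]
Visit 4; enqueue 18 → queue [7, 10, 16, 2, 5, 9, 15, 17, 13, 18]
Visit 7 → queue [10, 16, 2, 5, 9, 15, 17, 13, 18]
Visit 10; enqueue 6 → queue [16, 2, 5, 9, 15, 17, 13, 18, 6]
Visit 16 → queue [2, 5, 9, 15, 17, 13, 18, 6]
Visit 2 → queue [5, 9, 15, 17, 13, 18, 6]
Visit 5 → queue [9, 15, 17, 13, 18, 6]
Visit 9 → queue [15, 17, 13, 18, 6]
Visit 15 → queue [17, 13, 18, 6]
Visit 17 → queue [13, 18, 6]
Visit 13 → queue [18, 6]
Visit 18 → queue [6]
Visit 6 → queue []

Visit order: 1, 8, 11, 12, 14, 3, 4, 7, 10, 16, 2, 5, 9, 15, 17, 13, 18, 6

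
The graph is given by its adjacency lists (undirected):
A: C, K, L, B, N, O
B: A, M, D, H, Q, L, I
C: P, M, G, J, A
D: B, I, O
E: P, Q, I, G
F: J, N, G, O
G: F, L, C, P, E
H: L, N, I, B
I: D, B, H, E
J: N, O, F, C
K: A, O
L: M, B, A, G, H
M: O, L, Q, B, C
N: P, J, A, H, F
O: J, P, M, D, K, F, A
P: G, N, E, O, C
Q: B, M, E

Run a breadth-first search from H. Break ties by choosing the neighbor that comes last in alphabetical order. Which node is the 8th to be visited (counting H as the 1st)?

F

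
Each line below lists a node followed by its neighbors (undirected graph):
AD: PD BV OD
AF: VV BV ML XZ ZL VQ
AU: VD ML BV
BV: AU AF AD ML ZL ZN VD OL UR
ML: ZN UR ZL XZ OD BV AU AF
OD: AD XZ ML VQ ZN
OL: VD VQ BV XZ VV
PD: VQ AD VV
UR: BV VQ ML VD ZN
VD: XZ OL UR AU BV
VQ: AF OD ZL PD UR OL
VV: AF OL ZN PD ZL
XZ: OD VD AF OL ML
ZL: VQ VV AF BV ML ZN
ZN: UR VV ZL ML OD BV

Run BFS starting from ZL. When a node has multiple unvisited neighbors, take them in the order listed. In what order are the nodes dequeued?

Visit ZL; enqueue VQ, VV, AF, BV, ML, ZN → queue [VQ, VV, AF, BV, ML, ZN]
Visit VQ; enqueue OD, PD, UR, OL → queue [VV, AF, BV, ML, ZN, OD, PD, UR, OL]
Visit VV → queue [AF, BV, ML, ZN, OD, PD, UR, OL]
Visit AF; enqueue XZ → queue [BV, ML, ZN, OD, PD, UR, OL, XZ]
Visit BV; enqueue AU, AD, VD → queue [ML, ZN, OD, PD, UR, OL, XZ, AU, AD, VD]
Visit ML → queue [ZN, OD, PD, UR, OL, XZ, AU, AD, VD]
Visit ZN → queue [OD, PD, UR, OL, XZ, AU, AD, VD]
Visit OD → queue [PD, UR, OL, XZ, AU, AD, VD]
Visit PD → queue [UR, OL, XZ, AU, AD, VD]
Visit UR → queue [OL, XZ, AU, AD, VD]
Visit OL → queue [XZ, AU, AD, VD]
Visit XZ → queue [AU, AD, VD]
Visit AU → queue [AD, VD]
Visit AD → queue [VD]
Visit VD → queue []

ZL, VQ, VV, AF, BV, ML, ZN, OD, PD, UR, OL, XZ, AU, AD, VD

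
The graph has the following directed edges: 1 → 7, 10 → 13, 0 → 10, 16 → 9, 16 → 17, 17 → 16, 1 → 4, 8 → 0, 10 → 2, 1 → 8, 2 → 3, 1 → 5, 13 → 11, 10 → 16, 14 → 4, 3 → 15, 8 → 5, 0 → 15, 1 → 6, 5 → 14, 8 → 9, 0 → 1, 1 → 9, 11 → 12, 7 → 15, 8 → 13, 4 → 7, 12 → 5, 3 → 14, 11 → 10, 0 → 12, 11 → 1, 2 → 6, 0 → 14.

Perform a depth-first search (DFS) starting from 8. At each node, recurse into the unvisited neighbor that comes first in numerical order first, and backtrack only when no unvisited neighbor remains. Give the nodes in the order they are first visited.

Visit 8
8 → 0
0 → 1
1 → 4
4 → 7
7 → 15
1 → 5
5 → 14
1 → 6
1 → 9
0 → 10
10 → 2
2 → 3
10 → 13
13 → 11
11 → 12
10 → 16
16 → 17

8, 0, 1, 4, 7, 15, 5, 14, 6, 9, 10, 2, 3, 13, 11, 12, 16, 17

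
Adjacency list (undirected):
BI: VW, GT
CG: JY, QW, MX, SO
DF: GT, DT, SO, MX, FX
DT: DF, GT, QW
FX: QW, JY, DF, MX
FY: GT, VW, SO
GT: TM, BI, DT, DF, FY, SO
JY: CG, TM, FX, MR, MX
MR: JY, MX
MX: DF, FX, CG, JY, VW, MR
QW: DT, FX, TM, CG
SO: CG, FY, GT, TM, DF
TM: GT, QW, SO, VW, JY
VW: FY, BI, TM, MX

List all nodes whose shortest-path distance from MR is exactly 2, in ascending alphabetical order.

CG, DF, FX, TM, VW

Level 0: MR
Level 1: JY, MX
Level 2: CG, DF, FX, TM, VW
Level 3: BI, DT, FY, GT, QW, SO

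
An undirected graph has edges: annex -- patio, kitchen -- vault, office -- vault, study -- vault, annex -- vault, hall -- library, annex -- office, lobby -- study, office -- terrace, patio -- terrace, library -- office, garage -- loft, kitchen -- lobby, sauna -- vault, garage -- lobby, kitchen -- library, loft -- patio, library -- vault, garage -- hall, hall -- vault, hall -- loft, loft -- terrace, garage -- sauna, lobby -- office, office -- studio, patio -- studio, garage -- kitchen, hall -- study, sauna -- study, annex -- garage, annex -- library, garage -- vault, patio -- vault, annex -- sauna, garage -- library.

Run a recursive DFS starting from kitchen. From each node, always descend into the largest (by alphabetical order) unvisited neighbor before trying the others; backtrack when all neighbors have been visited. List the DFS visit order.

Visit kitchen
kitchen → vault
vault → study
study → sauna
sauna → garage
garage → loft
loft → terrace
terrace → patio
patio → studio
studio → office
office → lobby
office → library
library → hall
library → annex

kitchen vault study sauna garage loft terrace patio studio office lobby library hall annex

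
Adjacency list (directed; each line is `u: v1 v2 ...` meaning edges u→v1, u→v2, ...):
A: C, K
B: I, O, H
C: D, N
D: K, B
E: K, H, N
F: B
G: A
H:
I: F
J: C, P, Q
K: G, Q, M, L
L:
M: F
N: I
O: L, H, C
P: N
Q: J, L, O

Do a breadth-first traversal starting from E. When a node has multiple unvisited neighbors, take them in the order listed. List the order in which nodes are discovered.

Visit E; enqueue K, H, N → queue [K, H, N]
Visit K; enqueue G, Q, M, L → queue [H, N, G, Q, M, L]
Visit H → queue [N, G, Q, M, L]
Visit N; enqueue I → queue [G, Q, M, L, I]
Visit G; enqueue A → queue [Q, M, L, I, A]
Visit Q; enqueue J, O → queue [M, L, I, A, J, O]
Visit M; enqueue F → queue [L, I, A, J, O, F]
Visit L → queue [I, A, J, O, F]
Visit I → queue [A, J, O, F]
Visit A; enqueue C → queue [J, O, F, C]
Visit J; enqueue P → queue [O, F, C, P]
Visit O → queue [F, C, P]
Visit F; enqueue B → queue [C, P, B]
Visit C; enqueue D → queue [P, B, D]
Visit P → queue [B, D]
Visit B → queue [D]
Visit D → queue []

E, K, H, N, G, Q, M, L, I, A, J, O, F, C, P, B, D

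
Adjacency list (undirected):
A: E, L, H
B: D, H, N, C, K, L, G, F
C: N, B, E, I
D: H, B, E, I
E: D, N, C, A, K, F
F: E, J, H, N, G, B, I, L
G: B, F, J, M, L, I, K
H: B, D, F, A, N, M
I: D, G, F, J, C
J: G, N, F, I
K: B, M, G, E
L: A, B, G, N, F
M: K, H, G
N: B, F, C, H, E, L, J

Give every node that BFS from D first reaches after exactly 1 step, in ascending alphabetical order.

Level 0: D
Level 1: B, E, H, I
Level 2: A, C, F, G, J, K, L, M, N

B, E, H, I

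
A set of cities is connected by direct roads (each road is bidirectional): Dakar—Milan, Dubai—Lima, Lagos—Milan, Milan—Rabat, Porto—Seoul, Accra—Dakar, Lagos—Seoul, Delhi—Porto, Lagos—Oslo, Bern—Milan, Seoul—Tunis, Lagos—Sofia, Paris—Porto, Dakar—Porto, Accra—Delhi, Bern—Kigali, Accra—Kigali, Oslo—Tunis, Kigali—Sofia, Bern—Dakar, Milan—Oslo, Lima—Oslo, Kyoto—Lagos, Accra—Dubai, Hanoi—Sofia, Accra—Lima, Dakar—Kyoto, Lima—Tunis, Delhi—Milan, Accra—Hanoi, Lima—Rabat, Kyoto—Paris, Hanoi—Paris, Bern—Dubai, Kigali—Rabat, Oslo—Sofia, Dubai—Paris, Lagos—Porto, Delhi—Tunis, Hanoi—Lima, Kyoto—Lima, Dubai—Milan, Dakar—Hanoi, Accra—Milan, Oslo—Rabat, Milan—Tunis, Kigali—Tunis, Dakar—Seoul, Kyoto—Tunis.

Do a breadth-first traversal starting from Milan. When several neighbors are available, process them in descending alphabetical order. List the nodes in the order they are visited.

Milan Tunis Rabat Oslo Lagos Dubai Delhi Dakar Bern Accra Seoul Lima Kyoto Kigali Sofia Porto Paris Hanoi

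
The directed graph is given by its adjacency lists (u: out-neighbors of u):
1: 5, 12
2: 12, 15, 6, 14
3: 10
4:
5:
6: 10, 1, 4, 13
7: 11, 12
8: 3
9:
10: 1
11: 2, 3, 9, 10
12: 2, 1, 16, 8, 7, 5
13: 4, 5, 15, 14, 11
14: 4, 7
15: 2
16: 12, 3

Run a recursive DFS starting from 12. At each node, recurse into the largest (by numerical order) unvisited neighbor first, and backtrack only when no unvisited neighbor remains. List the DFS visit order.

12 → 16 → 3 → 10 → 1 → 5 → 8 → 7 → 11 → 9 → 2 → 15 → 14 → 4 → 6 → 13

Visit 12
12 → 16
16 → 3
3 → 10
10 → 1
1 → 5
12 → 8
12 → 7
7 → 11
11 → 9
11 → 2
2 → 15
2 → 14
14 → 4
2 → 6
6 → 13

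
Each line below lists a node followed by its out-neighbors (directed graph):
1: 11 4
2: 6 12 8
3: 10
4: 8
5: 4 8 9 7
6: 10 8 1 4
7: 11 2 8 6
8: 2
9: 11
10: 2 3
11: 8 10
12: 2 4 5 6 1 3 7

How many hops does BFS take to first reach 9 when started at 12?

2

Level 0: 12
Level 1: 1, 2, 3, 4, 5, 6, 7
Level 2: 8, 9, 10, 11
9 first appears at level 2.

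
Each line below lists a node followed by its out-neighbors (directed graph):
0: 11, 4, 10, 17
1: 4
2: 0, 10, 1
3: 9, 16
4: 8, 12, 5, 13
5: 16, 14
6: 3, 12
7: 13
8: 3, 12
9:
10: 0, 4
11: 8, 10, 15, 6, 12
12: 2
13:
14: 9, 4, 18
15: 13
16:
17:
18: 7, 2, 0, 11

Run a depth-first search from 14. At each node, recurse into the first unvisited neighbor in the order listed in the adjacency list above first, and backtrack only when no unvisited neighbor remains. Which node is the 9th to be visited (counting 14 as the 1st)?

0

Visit 14
14 → 9
14 → 4
4 → 8
8 → 3
3 → 16
8 → 12
12 → 2
2 → 0
0 → 11
11 → 10
11 → 15
15 → 13
11 → 6
0 → 17
2 → 1
4 → 5
14 → 18
18 → 7

Visit order: 14, 9, 4, 8, 3, 16, 12, 2, 0, 11, 10, 15, 13, 6, 17, 1, 5, 18, 7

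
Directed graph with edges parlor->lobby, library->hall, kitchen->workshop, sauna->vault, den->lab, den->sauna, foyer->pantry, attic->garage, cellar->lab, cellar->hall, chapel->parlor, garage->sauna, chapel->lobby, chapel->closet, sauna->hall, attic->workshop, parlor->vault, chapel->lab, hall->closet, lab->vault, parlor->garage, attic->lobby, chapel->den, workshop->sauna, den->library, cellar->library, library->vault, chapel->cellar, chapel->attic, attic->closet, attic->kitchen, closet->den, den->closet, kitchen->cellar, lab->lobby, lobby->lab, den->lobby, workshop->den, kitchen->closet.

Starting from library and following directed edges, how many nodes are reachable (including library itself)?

BFS from library visits: library, vault, hall, closet, den, sauna, lobby, lab
Reachable nodes: 8 of 17 total.

8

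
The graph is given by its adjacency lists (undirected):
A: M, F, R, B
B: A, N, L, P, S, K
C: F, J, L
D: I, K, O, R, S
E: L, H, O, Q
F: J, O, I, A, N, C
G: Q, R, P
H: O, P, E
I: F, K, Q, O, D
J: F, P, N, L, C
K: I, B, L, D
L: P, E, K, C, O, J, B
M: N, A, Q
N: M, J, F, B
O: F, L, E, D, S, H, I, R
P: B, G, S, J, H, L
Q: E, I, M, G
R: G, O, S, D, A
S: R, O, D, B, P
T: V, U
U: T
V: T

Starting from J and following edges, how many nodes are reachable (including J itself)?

BFS from J visits: J, F, P, N, L, C, O, I, A, B, G, S, H, M, E, K, D, R, Q
Reachable nodes: 19 of 22 total.

19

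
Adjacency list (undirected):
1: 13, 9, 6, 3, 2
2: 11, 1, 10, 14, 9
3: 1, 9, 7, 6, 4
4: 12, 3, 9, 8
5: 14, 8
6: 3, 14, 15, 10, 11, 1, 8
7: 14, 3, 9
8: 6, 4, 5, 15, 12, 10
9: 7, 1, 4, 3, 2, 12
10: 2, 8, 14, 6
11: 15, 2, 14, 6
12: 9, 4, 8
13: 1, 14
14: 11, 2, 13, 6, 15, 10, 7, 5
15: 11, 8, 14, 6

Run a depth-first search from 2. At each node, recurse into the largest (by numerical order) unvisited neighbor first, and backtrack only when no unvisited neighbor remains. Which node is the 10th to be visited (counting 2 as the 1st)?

Visit 2
2 → 14
14 → 15
15 → 11
11 → 6
6 → 10
10 → 8
8 → 12
12 → 9
9 → 7
7 → 3
3 → 4
3 → 1
1 → 13
8 → 5

Visit order: 2, 14, 15, 11, 6, 10, 8, 12, 9, 7, 3, 4, 1, 13, 5

7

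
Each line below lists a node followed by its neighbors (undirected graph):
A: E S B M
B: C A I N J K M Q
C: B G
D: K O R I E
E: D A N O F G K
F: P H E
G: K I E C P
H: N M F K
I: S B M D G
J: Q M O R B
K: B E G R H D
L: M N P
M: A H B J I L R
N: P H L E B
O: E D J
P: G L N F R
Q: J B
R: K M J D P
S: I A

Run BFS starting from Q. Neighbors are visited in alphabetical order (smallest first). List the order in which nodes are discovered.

Q → B → J → A → C → I → K → M → N → O → R → E → S → G → D → H → L → P → F

Visit Q; enqueue B, J → queue [B, J]
Visit B; enqueue A, C, I, K, M, N → queue [J, A, C, I, K, M, N]
Visit J; enqueue O, R → queue [A, C, I, K, M, N, O, R]
Visit A; enqueue E, S → queue [C, I, K, M, N, O, R, E, S]
Visit C; enqueue G → queue [I, K, M, N, O, R, E, S, G]
Visit I; enqueue D → queue [K, M, N, O, R, E, S, G, D]
Visit K; enqueue H → queue [M, N, O, R, E, S, G, D, H]
Visit M; enqueue L → queue [N, O, R, E, S, G, D, H, L]
Visit N; enqueue P → queue [O, R, E, S, G, D, H, L, P]
Visit O → queue [R, E, S, G, D, H, L, P]
Visit R → queue [E, S, G, D, H, L, P]
Visit E; enqueue F → queue [S, G, D, H, L, P, F]
Visit S → queue [G, D, H, L, P, F]
Visit G → queue [D, H, L, P, F]
Visit D → queue [H, L, P, F]
Visit H → queue [L, P, F]
Visit L → queue [P, F]
Visit P → queue [F]
Visit F → queue []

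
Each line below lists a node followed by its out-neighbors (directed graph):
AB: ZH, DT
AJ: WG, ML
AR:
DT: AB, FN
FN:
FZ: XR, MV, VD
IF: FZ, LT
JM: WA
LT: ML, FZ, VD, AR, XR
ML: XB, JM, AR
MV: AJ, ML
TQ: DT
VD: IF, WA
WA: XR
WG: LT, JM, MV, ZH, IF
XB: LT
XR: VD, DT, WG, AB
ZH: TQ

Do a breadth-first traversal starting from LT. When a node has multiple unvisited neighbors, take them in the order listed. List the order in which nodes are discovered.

Visit LT; enqueue ML, FZ, VD, AR, XR → queue [ML, FZ, VD, AR, XR]
Visit ML; enqueue XB, JM → queue [FZ, VD, AR, XR, XB, JM]
Visit FZ; enqueue MV → queue [VD, AR, XR, XB, JM, MV]
Visit VD; enqueue IF, WA → queue [AR, XR, XB, JM, MV, IF, WA]
Visit AR → queue [XR, XB, JM, MV, IF, WA]
Visit XR; enqueue DT, WG, AB → queue [XB, JM, MV, IF, WA, DT, WG, AB]
Visit XB → queue [JM, MV, IF, WA, DT, WG, AB]
Visit JM → queue [MV, IF, WA, DT, WG, AB]
Visit MV; enqueue AJ → queue [IF, WA, DT, WG, AB, AJ]
Visit IF → queue [WA, DT, WG, AB, AJ]
Visit WA → queue [DT, WG, AB, AJ]
Visit DT; enqueue FN → queue [WG, AB, AJ, FN]
Visit WG; enqueue ZH → queue [AB, AJ, FN, ZH]
Visit AB → queue [AJ, FN, ZH]
Visit AJ → queue [FN, ZH]
Visit FN → queue [ZH]
Visit ZH; enqueue TQ → queue [TQ]
Visit TQ → queue []

LT -> ML -> FZ -> VD -> AR -> XR -> XB -> JM -> MV -> IF -> WA -> DT -> WG -> AB -> AJ -> FN -> ZH -> TQ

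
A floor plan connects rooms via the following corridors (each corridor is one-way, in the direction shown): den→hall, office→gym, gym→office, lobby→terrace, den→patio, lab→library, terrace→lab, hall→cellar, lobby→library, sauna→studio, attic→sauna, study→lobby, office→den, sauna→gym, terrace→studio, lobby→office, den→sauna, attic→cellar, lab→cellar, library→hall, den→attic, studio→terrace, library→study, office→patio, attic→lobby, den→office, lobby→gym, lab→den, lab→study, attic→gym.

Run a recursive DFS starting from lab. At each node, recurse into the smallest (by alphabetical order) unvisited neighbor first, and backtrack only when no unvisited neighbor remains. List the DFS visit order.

lab, cellar, den, attic, gym, office, patio, lobby, library, hall, study, terrace, studio, sauna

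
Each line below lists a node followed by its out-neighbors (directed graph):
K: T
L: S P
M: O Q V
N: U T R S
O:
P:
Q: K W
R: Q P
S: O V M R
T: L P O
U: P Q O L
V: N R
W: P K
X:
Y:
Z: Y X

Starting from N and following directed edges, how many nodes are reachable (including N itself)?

13

BFS from N visits: N, U, T, R, S, P, Q, O, L, V, M, K, W
Reachable nodes: 13 of 16 total.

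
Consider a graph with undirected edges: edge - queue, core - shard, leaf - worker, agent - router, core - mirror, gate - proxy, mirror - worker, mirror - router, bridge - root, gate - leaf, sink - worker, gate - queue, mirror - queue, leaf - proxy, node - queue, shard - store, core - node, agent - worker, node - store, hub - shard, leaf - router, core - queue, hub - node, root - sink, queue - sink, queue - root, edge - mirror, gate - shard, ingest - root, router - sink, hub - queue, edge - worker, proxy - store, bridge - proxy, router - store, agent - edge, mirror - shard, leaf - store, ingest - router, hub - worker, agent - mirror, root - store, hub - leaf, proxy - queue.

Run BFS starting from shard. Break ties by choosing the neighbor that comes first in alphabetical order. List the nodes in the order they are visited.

Visit shard; enqueue core, gate, hub, mirror, store → queue [core, gate, hub, mirror, store]
Visit core; enqueue node, queue → queue [gate, hub, mirror, store, node, queue]
Visit gate; enqueue leaf, proxy → queue [hub, mirror, store, node, queue, leaf, proxy]
Visit hub; enqueue worker → queue [mirror, store, node, queue, leaf, proxy, worker]
Visit mirror; enqueue agent, edge, router → queue [store, node, queue, leaf, proxy, worker, agent, edge, router]
Visit store; enqueue root → queue [node, queue, leaf, proxy, worker, agent, edge, router, root]
Visit node → queue [queue, leaf, proxy, worker, agent, edge, router, root]
Visit queue; enqueue sink → queue [leaf, proxy, worker, agent, edge, router, root, sink]
Visit leaf → queue [proxy, worker, agent, edge, router, root, sink]
Visit proxy; enqueue bridge → queue [worker, agent, edge, router, root, sink, bridge]
Visit worker → queue [agent, edge, router, root, sink, bridge]
Visit agent → queue [edge, router, root, sink, bridge]
Visit edge → queue [router, root, sink, bridge]
Visit router; enqueue ingest → queue [root, sink, bridge, ingest]
Visit root → queue [sink, bridge, ingest]
Visit sink → queue [bridge, ingest]
Visit bridge → queue [ingest]
Visit ingest → queue []

shard -> core -> gate -> hub -> mirror -> store -> node -> queue -> leaf -> proxy -> worker -> agent -> edge -> router -> root -> sink -> bridge -> ingest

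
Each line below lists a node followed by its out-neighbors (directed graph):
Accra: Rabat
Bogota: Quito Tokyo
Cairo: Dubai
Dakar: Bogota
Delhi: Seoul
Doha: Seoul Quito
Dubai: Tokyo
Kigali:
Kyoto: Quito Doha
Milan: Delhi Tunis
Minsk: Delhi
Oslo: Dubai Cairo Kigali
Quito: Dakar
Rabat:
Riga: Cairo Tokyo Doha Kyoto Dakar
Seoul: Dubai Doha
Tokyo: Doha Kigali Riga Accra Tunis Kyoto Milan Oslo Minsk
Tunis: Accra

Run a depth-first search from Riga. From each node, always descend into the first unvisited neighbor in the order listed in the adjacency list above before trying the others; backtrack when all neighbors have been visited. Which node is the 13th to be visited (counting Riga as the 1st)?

Visit Riga
Riga → Cairo
Cairo → Dubai
Dubai → Tokyo
Tokyo → Doha
Doha → Seoul
Doha → Quito
Quito → Dakar
Dakar → Bogota
Tokyo → Kigali
Tokyo → Accra
Accra → Rabat
Tokyo → Tunis
Tokyo → Kyoto
Tokyo → Milan
Milan → Delhi
Tokyo → Oslo
Tokyo → Minsk

Visit order: Riga, Cairo, Dubai, Tokyo, Doha, Seoul, Quito, Dakar, Bogota, Kigali, Accra, Rabat, Tunis, Kyoto, Milan, Delhi, Oslo, Minsk

Tunis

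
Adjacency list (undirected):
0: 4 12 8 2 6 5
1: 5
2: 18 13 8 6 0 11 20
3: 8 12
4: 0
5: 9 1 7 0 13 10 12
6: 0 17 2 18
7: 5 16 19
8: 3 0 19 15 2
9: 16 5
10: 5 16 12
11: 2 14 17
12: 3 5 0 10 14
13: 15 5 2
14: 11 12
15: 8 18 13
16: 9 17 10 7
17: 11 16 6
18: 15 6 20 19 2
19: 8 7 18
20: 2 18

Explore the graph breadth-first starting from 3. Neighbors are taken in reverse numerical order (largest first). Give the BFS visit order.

3 12 8 14 10 5 0 19 15 2 11 16 13 9 7 1 6 4 18 20 17

Visit 3; enqueue 12, 8 → queue [12, 8]
Visit 12; enqueue 14, 10, 5, 0 → queue [8, 14, 10, 5, 0]
Visit 8; enqueue 19, 15, 2 → queue [14, 10, 5, 0, 19, 15, 2]
Visit 14; enqueue 11 → queue [10, 5, 0, 19, 15, 2, 11]
Visit 10; enqueue 16 → queue [5, 0, 19, 15, 2, 11, 16]
Visit 5; enqueue 13, 9, 7, 1 → queue [0, 19, 15, 2, 11, 16, 13, 9, 7, 1]
Visit 0; enqueue 6, 4 → queue [19, 15, 2, 11, 16, 13, 9, 7, 1, 6, 4]
Visit 19; enqueue 18 → queue [15, 2, 11, 16, 13, 9, 7, 1, 6, 4, 18]
Visit 15 → queue [2, 11, 16, 13, 9, 7, 1, 6, 4, 18]
Visit 2; enqueue 20 → queue [11, 16, 13, 9, 7, 1, 6, 4, 18, 20]
Visit 11; enqueue 17 → queue [16, 13, 9, 7, 1, 6, 4, 18, 20, 17]
Visit 16 → queue [13, 9, 7, 1, 6, 4, 18, 20, 17]
Visit 13 → queue [9, 7, 1, 6, 4, 18, 20, 17]
Visit 9 → queue [7, 1, 6, 4, 18, 20, 17]
Visit 7 → queue [1, 6, 4, 18, 20, 17]
Visit 1 → queue [6, 4, 18, 20, 17]
Visit 6 → queue [4, 18, 20, 17]
Visit 4 → queue [18, 20, 17]
Visit 18 → queue [20, 17]
Visit 20 → queue [17]
Visit 17 → queue []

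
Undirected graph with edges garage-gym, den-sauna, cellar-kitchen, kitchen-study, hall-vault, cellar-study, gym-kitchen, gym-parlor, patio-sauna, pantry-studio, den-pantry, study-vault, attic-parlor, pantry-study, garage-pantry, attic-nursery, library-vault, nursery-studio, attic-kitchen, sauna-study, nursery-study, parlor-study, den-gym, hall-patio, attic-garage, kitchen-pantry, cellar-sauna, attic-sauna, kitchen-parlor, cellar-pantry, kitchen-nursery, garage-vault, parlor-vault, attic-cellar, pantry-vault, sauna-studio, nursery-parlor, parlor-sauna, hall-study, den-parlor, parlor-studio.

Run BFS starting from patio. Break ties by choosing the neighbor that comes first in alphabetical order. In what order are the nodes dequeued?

patio, hall, sauna, study, vault, attic, cellar, den, parlor, studio, kitchen, nursery, pantry, garage, library, gym

Visit patio; enqueue hall, sauna → queue [hall, sauna]
Visit hall; enqueue study, vault → queue [sauna, study, vault]
Visit sauna; enqueue attic, cellar, den, parlor, studio → queue [study, vault, attic, cellar, den, parlor, studio]
Visit study; enqueue kitchen, nursery, pantry → queue [vault, attic, cellar, den, parlor, studio, kitchen, nursery, pantry]
Visit vault; enqueue garage, library → queue [attic, cellar, den, parlor, studio, kitchen, nursery, pantry, garage, library]
Visit attic → queue [cellar, den, parlor, studio, kitchen, nursery, pantry, garage, library]
Visit cellar → queue [den, parlor, studio, kitchen, nursery, pantry, garage, library]
Visit den; enqueue gym → queue [parlor, studio, kitchen, nursery, pantry, garage, library, gym]
Visit parlor → queue [studio, kitchen, nursery, pantry, garage, library, gym]
Visit studio → queue [kitchen, nursery, pantry, garage, library, gym]
Visit kitchen → queue [nursery, pantry, garage, library, gym]
Visit nursery → queue [pantry, garage, library, gym]
Visit pantry → queue [garage, library, gym]
Visit garage → queue [library, gym]
Visit library → queue [gym]
Visit gym → queue []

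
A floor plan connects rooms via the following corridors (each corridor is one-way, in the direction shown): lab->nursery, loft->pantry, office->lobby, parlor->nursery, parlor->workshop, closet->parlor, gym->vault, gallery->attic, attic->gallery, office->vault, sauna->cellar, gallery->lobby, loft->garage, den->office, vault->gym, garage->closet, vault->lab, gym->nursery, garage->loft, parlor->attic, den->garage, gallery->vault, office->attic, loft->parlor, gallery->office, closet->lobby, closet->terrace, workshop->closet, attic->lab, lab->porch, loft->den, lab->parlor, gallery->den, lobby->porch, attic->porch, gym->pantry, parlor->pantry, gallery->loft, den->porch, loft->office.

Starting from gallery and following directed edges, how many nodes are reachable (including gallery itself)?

17

BFS from gallery visits: gallery, attic, den, lobby, loft, office, vault, lab, porch, garage, pantry, parlor, gym, nursery, closet, workshop, terrace
Reachable nodes: 17 of 19 total.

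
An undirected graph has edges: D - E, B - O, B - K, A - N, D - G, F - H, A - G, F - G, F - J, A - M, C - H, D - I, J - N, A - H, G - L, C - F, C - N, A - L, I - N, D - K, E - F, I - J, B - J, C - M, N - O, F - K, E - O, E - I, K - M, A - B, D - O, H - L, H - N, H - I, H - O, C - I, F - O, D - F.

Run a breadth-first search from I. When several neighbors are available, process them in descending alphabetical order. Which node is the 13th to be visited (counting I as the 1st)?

Visit I; enqueue N, J, H, E, D, C → queue [N, J, H, E, D, C]
Visit N; enqueue O, A → queue [J, H, E, D, C, O, A]
Visit J; enqueue F, B → queue [H, E, D, C, O, A, F, B]
Visit H; enqueue L → queue [E, D, C, O, A, F, B, L]
Visit E → queue [D, C, O, A, F, B, L]
Visit D; enqueue K, G → queue [C, O, A, F, B, L, K, G]
Visit C; enqueue M → queue [O, A, F, B, L, K, G, M]
Visit O → queue [A, F, B, L, K, G, M]
Visit A → queue [F, B, L, K, G, M]
Visit F → queue [B, L, K, G, M]
Visit B → queue [L, K, G, M]
Visit L → queue [K, G, M]
Visit K → queue [G, M]
Visit G → queue [M]
Visit M → queue []

Visit order: I, N, J, H, E, D, C, O, A, F, B, L, K, G, M

K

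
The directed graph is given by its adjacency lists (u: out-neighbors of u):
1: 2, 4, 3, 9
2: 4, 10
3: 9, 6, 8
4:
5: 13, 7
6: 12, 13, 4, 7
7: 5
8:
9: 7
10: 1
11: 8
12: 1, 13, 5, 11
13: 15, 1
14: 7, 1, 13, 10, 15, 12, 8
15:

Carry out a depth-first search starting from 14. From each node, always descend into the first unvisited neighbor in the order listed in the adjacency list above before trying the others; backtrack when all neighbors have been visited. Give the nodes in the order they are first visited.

Visit 14
14 → 7
7 → 5
5 → 13
13 → 15
13 → 1
1 → 2
2 → 4
2 → 10
1 → 3
3 → 9
3 → 6
6 → 12
12 → 11
11 → 8

14 7 5 13 15 1 2 4 10 3 9 6 12 11 8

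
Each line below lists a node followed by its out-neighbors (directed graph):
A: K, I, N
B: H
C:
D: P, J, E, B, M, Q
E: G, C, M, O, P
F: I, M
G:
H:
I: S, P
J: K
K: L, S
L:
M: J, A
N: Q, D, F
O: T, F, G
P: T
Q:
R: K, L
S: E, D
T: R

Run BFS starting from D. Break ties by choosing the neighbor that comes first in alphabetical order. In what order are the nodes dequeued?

Visit D; enqueue B, E, J, M, P, Q → queue [B, E, J, M, P, Q]
Visit B; enqueue H → queue [E, J, M, P, Q, H]
Visit E; enqueue C, G, O → queue [J, M, P, Q, H, C, G, O]
Visit J; enqueue K → queue [M, P, Q, H, C, G, O, K]
Visit M; enqueue A → queue [P, Q, H, C, G, O, K, A]
Visit P; enqueue T → queue [Q, H, C, G, O, K, A, T]
Visit Q → queue [H, C, G, O, K, A, T]
Visit H → queue [C, G, O, K, A, T]
Visit C → queue [G, O, K, A, T]
Visit G → queue [O, K, A, T]
Visit O; enqueue F → queue [K, A, T, F]
Visit K; enqueue L, S → queue [A, T, F, L, S]
Visit A; enqueue I, N → queue [T, F, L, S, I, N]
Visit T; enqueue R → queue [F, L, S, I, N, R]
Visit F → queue [L, S, I, N, R]
Visit L → queue [S, I, N, R]
Visit S → queue [I, N, R]
Visit I → queue [N, R]
Visit N → queue [R]
Visit R → queue []

D B E J M P Q H C G O K A T F L S I N R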